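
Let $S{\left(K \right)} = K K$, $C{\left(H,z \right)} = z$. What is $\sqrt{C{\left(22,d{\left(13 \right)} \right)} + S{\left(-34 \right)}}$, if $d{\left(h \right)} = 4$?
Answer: $2 \sqrt{290} \approx 34.059$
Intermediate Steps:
$S{\left(K \right)} = K^{2}$
$\sqrt{C{\left(22,d{\left(13 \right)} \right)} + S{\left(-34 \right)}} = \sqrt{4 + \left(-34\right)^{2}} = \sqrt{4 + 1156} = \sqrt{1160} = 2 \sqrt{290}$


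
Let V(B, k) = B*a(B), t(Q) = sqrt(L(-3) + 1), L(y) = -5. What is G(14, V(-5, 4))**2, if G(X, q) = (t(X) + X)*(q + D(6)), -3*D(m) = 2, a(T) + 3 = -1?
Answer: 215296/3 + 188384*I/9 ≈ 71765.0 + 20932.0*I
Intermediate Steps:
a(T) = -4 (a(T) = -3 - 1 = -4)
t(Q) = 2*I (t(Q) = sqrt(-5 + 1) = sqrt(-4) = 2*I)
D(m) = -2/3 (D(m) = -1/3*2 = -2/3)
V(B, k) = -4*B (V(B, k) = B*(-4) = -4*B)
G(X, q) = (-2/3 + q)*(X + 2*I) (G(X, q) = (2*I + X)*(q - 2/3) = (X + 2*I)*(-2/3 + q) = (-2/3 + q)*(X + 2*I))
G(14, V(-5, 4))**2 = (-4*I/3 - 2/3*14 + 14*(-4*(-5)) + 2*I*(-4*(-5)))**2 = (-4*I/3 - 28/3 + 14*20 + 2*I*20)**2 = (-4*I/3 - 28/3 + 280 + 40*I)**2 = (812/3 + 116*I/3)**2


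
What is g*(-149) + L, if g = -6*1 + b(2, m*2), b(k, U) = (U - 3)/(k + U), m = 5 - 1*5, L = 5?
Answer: 2245/2 ≈ 1122.5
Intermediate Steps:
m = 0 (m = 5 - 5 = 0)
b(k, U) = (-3 + U)/(U + k)
g = -15/2 (g = -6*1 + (-3 + 0*2)/(0*2 + 2) = -6 + (-3 + 0)/(0 + 2) = -6 - 3/2 = -15/2 ≈ -7.5000)
g*(-149) + L = -15/2*(-149) + 5 = 2235/2 + 5 = 2245/2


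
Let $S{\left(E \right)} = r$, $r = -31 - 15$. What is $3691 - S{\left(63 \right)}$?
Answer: $3737$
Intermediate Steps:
$r = -46$
$S{\left(E \right)} = -46$
$3691 - S{\left(63 \right)} = 3691 - -46 = 3691 + 46 = 3737$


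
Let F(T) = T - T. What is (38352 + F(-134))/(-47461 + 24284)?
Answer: -38352/23177 ≈ -1.6547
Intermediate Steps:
F(T) = 0
(38352 + F(-134))/(-47461 + 24284) = (38352 + 0)/(-47461 + 24284) = 38352/(-23177) = 38352*(-1/23177) = -38352/23177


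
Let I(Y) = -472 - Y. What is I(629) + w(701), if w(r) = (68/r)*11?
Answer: -771053/701 ≈ -1099.9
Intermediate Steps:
w(r) = 748/r
I(629) + w(701) = (-472 - 1*629) + 748/701 = (-472 - 629) + 748*(1/701) = -1101 + 748/701 = -771053/701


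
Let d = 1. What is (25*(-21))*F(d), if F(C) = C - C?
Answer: 0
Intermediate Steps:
F(C) = 0
(25*(-21))*F(d) = (25*(-21))*0 = -525*0 = 0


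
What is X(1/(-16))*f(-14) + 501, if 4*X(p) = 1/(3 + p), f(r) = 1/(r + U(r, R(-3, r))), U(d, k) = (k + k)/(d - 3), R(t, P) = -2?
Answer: 2754965/5499 ≈ 500.99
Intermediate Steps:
U(d, k) = 2*k/(-3 + d) (U(d, k) = (2*k)/(-3 + d) = 2*k/(-3 + d))
f(r) = 1/(r - 4/(-3 + r)) (f(r) = 1/(r + 2*(-2)/(-3 + r)) = 1/(r - 4/(-3 + r)))
X(p) = 1/(4*(3 + p))
X(1/(-16))*f(-14) + 501 = (1/(4*(3 + 1/(-16))))*((-3 - 14)/(-4 - 14*(-3 - 14))) + 501 = (1/(4*(3 - 1/16)))*(-17/(-4 - 14*(-17))) + 501 = (1/(4*(47/16)))*(-17/(-4 + 238)) + 501 = ((¼)*(16/47))*(-17/234) + 501 = 4*((1/234)*(-17))/47 + 501 = (4/47)*(-17/234) + 501 = -34/5499 + 501 = 2754965/5499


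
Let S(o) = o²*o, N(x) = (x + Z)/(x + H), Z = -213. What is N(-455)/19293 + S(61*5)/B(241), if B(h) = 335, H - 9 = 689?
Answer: 26603302385719/314109333 ≈ 84694.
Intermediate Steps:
H = 698 (H = 9 + 689 = 698)
N(x) = (-213 + x)/(698 + x) (N(x) = (x - 213)/(x + 698) = (-213 + x)/(698 + x))
S(o) = o³
N(-455)/19293 + S(61*5)/B(241) = ((-213 - 455)/(698 - 455))/19293 + (61*5)³/335 = (-668/243)*(1/19293) + 305³*(1/335) = ((1/243)*(-668))*(1/19293) + 28372625*(1/335) = -668/243*1/19293 + 5674525/67 = -668/4688199 + 5674525/67 = 26603302385719/314109333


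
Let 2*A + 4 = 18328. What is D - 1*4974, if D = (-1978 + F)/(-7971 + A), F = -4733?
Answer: -1976915/397 ≈ -4979.6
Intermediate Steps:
A = 9162 (A = -2 + (½)*18328 = -2 + 9164 = 9162)
D = -2237/397 (D = (-1978 - 4733)/(-7971 + 9162) = -6711/1191 = -6711*1/1191 = -2237/397 ≈ -5.6348)
D - 1*4974 = -2237/397 - 1*4974 = -2237/397 - 4974 = -1976915/397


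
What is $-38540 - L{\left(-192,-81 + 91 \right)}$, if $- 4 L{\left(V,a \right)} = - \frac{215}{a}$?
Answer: $- \frac{308363}{8} \approx -38545.0$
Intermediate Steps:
$L{\left(V,a \right)} = \frac{215}{4 a}$ ($L{\left(V,a \right)} = - \frac{\left(-215\right) \frac{1}{a}}{4} = \frac{215}{4 a}$)
$-38540 - L{\left(-192,-81 + 91 \right)} = -38540 - \frac{215}{4 \left(-81 + 91\right)} = -38540 - \frac{215}{4 \cdot 10} = -38540 - \frac{215}{4} \cdot \frac{1}{10} = -38540 - \frac{43}{8} = - \frac{308363}{8}$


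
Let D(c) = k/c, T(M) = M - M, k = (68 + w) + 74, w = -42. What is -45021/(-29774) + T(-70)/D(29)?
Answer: 45021/29774 ≈ 1.5121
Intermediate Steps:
k = 100 (k = (68 - 42) + 74 = 26 + 74 = 100)
T(M) = 0
D(c) = 100/c
-45021/(-29774) + T(-70)/D(29) = -45021/(-29774) + 0/((100/29)) = -45021*(-1/29774) + 0/((100*(1/29))) = 45021/29774 + 0/(100/29) = 45021/29774 + 0*(29/100) = 45021/29774 + 0 = 45021/29774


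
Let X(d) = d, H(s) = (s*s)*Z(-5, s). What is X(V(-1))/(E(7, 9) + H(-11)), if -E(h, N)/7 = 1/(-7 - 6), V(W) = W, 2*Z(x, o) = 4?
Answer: -13/3153 ≈ -0.0041231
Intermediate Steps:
Z(x, o) = 2 (Z(x, o) = (½)*4 = 2)
H(s) = 2*s² (H(s) = (s*s)*2 = s²*2 = 2*s²)
E(h, N) = 7/13 (E(h, N) = -7/(-7 - 6) = -7/(-13) = -7*(-1/13) = 7/13)
X(V(-1))/(E(7, 9) + H(-11)) = -1/(7/13 + 2*(-11)²) = -1/(7/13 + 2*121) = -1/(7/13 + 242) = -1/(3153/13) = (13/3153)*(-1) = -13/3153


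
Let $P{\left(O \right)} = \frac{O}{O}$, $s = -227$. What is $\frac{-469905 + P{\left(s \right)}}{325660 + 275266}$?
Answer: $- \frac{234952}{300463} \approx -0.78197$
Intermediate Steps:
$P{\left(O \right)} = 1$
$\frac{-469905 + P{\left(s \right)}}{325660 + 275266} = \frac{-469905 + 1}{325660 + 275266} = - \frac{469904}{600926} = \left(-469904\right) \frac{1}{600926} = - \frac{234952}{300463}$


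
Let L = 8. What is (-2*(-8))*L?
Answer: 128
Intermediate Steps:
(-2*(-8))*L = -2*(-8)*8 = 16*8 = 128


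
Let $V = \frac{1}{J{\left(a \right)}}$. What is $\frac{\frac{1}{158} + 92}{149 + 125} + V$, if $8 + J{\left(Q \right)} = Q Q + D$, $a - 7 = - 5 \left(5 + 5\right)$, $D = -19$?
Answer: $\frac{13264853}{39439012} \approx 0.33634$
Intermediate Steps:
$a = -43$ ($a = 7 - 5 \left(5 + 5\right) = 7 - 50 = -43$)
$J{\left(Q \right)} = -27 + Q^{2}$ ($J{\left(Q \right)} = -8 + \left(Q Q - 19\right) = -8 + \left(Q^{2} - 19\right) = -8 + \left(-19 + Q^{2}\right) = -27 + Q^{2}$)
$V = \frac{1}{1822}$ ($V = \frac{1}{-27 + \left(-43\right)^{2}} = \frac{1}{-27 + 1849} = \frac{1}{1822} \approx 0.00054885$)
$\frac{\frac{1}{158} + 92}{149 + 125} + V = \frac{\frac{1}{158} + 92}{149 + 125} + \frac{1}{1822} = \frac{\frac{1}{158} + 92}{274} + \frac{1}{1822} = \frac{14537}{158} \cdot \frac{1}{274} + \frac{1}{1822} = \frac{14537}{43292} + \frac{1}{1822} = \frac{13264853}{39439012}$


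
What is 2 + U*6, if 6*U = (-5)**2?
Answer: 27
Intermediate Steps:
U = 25/6 (U = (1/6)*(-5)**2 = (1/6)*25 = 25/6 ≈ 4.1667)
2 + U*6 = 2 + (25/6)*6 = 2 + 25 = 27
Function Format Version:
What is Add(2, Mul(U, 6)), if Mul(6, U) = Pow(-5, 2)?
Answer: 27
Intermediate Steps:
U = Rational(25, 6) (U = Mul(Rational(1, 6), Pow(-5, 2)) = Mul(Rational(1, 6), 25) = Rational(25, 6) ≈ 4.1667)
Add(2, Mul(U, 6)) = Add(2, Mul(Rational(25, 6), 6)) = Add(2, 25) = 27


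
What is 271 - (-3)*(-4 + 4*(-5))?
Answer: 199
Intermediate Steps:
271 - (-3)*(-4 + 4*(-5)) = 271 - (-3)*(-4 - 20) = 271 - (-3)*(-24) = 271 - 1*72 = 271 - 72 = 199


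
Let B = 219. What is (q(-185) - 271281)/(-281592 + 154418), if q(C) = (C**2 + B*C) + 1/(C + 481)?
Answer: 82161015/37643504 ≈ 2.1826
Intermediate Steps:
q(C) = C**2 + 1/(481 + C) + 219*C (q(C) = (C**2 + 219*C) + 1/(C + 481) = (C**2 + 219*C) + 1/(481 + C) = C**2 + 1/(481 + C) + 219*C)
(q(-185) - 271281)/(-281592 + 154418) = ((1 + (-185)**3 + 700*(-185)**2 + 105339*(-185))/(481 - 185) - 271281)/(-281592 + 154418) = ((1 - 6331625 + 700*34225 - 19487715)/296 - 271281)/(-127174) = ((1 - 6331625 + 23957500 - 19487715)/296 - 271281)*(-1/127174) = ((1/296)*(-1861839) - 271281)*(-1/127174) = (-1861839/296 - 271281)*(-1/127174) = -82161015/296*(-1/127174) = 82161015/37643504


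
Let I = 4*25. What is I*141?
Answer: 14100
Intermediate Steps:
I = 100
I*141 = 100*141 = 14100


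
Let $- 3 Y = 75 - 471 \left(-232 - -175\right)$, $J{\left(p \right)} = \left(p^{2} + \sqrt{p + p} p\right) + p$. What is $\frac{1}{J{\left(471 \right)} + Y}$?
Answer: $\frac{106669}{22652064011} - \frac{471 \sqrt{942}}{45304128022} \approx 4.3899 \cdot 10^{-6}$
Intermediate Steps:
$J{\left(p \right)} = p + p^{2} + \sqrt{2} p^{\frac{3}{2}}$ ($J{\left(p \right)} = \left(p^{2} + \sqrt{2 p} p\right) + p = \left(p^{2} + \sqrt{2} \sqrt{p} p\right) + p = \left(p^{2} + \sqrt{2} p^{\frac{3}{2}}\right) + p = p + p^{2} + \sqrt{2} p^{\frac{3}{2}}$)
$Y = -8974$ ($Y = - \frac{75 - 471 \left(-232 - -175\right)}{3} = - \frac{75 - 471 \left(-232 + 175\right)}{3} = - \frac{75 - -26847}{3} = - \frac{75 + 26847}{3} = \left(- \frac{1}{3}\right) 26922 = -8974$)
$\frac{1}{J{\left(471 \right)} + Y} = \frac{1}{\left(471 + 471^{2} + \sqrt{2} \cdot 471^{\frac{3}{2}}\right) - 8974} = \frac{1}{\left(471 + 221841 + \sqrt{2} \cdot 471 \sqrt{471}\right) - 8974} = \frac{1}{\left(471 + 221841 + 471 \sqrt{942}\right) - 8974} = \frac{1}{\left(222312 + 471 \sqrt{942}\right) - 8974} = \frac{1}{213338 + 471 \sqrt{942}}$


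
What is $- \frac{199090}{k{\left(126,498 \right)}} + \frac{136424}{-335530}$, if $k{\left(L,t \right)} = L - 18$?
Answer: $- \frac{16703850373}{9059310} \approx -1843.8$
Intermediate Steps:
$k{\left(L,t \right)} = -18 + L$
$- \frac{199090}{k{\left(126,498 \right)}} + \frac{136424}{-335530} = - \frac{199090}{-18 + 126} + \frac{136424}{-335530} = - \frac{199090}{108} + 136424 \left(- \frac{1}{335530}\right) = \left(-199090\right) \frac{1}{108} - \frac{68212}{167765} = - \frac{99545}{54} - \frac{68212}{167765} = - \frac{16703850373}{9059310}$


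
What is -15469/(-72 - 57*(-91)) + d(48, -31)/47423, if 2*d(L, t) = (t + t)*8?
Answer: -23704997/7824795 ≈ -3.0295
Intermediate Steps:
d(L, t) = 8*t (d(L, t) = ((t + t)*8)/2 = ((2*t)*8)/2 = (16*t)/2 = 8*t)
-15469/(-72 - 57*(-91)) + d(48, -31)/47423 = -15469/(-72 - 57*(-91)) + (8*(-31))/47423 = -15469/(-72 + 5187) - 248*1/47423 = -15469/5115 - 248/47423 = -15469*1/5115 - 248/47423 = -499/165 - 248/47423 = -23704997/7824795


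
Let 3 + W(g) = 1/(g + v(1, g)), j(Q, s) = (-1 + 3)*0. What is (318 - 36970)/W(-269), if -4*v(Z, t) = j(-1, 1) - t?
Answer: 7042420/577 ≈ 12205.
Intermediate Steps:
j(Q, s) = 0 (j(Q, s) = 2*0 = 0)
v(Z, t) = t/4 (v(Z, t) = -(0 - t)/4 = -(-1)*t/4 = t/4)
W(g) = -3 + 4/(5*g) (W(g) = -3 + 1/(g + g/4) = -3 + 1/(5*g/4) = -3 + 4/(5*g))
(318 - 36970)/W(-269) = (318 - 36970)/(-3 + (⅘)/(-269)) = -36652/(-3 + (⅘)*(-1/269)) = -36652/(-3 - 4/1345) = -36652/(-4039/1345) = -36652*(-1345/4039) = 7042420/577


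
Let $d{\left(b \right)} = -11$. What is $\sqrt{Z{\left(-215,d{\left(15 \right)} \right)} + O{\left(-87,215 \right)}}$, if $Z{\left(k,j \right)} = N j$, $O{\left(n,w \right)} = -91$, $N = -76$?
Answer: $\sqrt{745} \approx 27.295$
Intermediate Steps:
$Z{\left(k,j \right)} = - 76 j$
$\sqrt{Z{\left(-215,d{\left(15 \right)} \right)} + O{\left(-87,215 \right)}} = \sqrt{\left(-76\right) \left(-11\right) - 91} = \sqrt{836 - 91} = \sqrt{745}$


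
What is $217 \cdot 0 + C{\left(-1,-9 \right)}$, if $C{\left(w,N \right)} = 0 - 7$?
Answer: $-7$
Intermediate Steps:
$C{\left(w,N \right)} = -7$
$217 \cdot 0 + C{\left(-1,-9 \right)} = 217 \cdot 0 - 7 = 0 - 7 = -7$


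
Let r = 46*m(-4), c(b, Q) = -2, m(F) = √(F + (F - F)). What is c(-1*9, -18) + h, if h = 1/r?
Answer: -2 - I/92 ≈ -2.0 - 0.01087*I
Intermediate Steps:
m(F) = √F (m(F) = √(F + 0) = √F)
r = 92*I (r = 46*√(-4) = 46*(2*I) = 92*I ≈ 92.0*I)
h = -I/92 (h = 1/(92*I) = -I/92 ≈ -0.01087*I)
c(-1*9, -18) + h = -2 - I/92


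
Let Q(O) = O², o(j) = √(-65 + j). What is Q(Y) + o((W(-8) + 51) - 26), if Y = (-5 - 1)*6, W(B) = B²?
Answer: 1296 + 2*√6 ≈ 1300.9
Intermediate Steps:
Y = -36 (Y = -6*6 = -36)
Q(Y) + o((W(-8) + 51) - 26) = (-36)² + √(-65 + (((-8)² + 51) - 26)) = 1296 + √(-65 + ((64 + 51) - 26)) = 1296 + √(-65 + (115 - 26)) = 1296 + √(-65 + 89) = 1296 + √24 = 1296 + 2*√6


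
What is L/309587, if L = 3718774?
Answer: 3718774/309587 ≈ 12.012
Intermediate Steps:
L/309587 = 3718774/309587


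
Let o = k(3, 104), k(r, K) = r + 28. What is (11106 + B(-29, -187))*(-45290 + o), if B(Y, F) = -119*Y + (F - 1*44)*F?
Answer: -2613888286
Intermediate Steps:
k(r, K) = 28 + r
o = 31 (o = 28 + 3 = 31)
B(Y, F) = -119*Y + F*(-44 + F) (B(Y, F) = -119*Y + (F - 44)*F = -119*Y + (-44 + F)*F = -119*Y + F*(-44 + F))
(11106 + B(-29, -187))*(-45290 + o) = (11106 + ((-187)² - 119*(-29) - 44*(-187)))*(-45290 + 31) = (11106 + (34969 + 3451 + 8228))*(-45259) = (11106 + 46648)*(-45259) = 57754*(-45259) = -2613888286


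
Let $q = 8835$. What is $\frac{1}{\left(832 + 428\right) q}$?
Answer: $\frac{1}{11132100} \approx 8.983 \cdot 10^{-8}$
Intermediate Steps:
$\frac{1}{\left(832 + 428\right) q} = \frac{1}{\left(832 + 428\right) 8835} = \frac{1}{1260} \cdot \frac{1}{8835} = \frac{1}{11132100}$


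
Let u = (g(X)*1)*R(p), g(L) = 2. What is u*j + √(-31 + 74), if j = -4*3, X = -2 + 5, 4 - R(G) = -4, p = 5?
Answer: -192 + √43 ≈ -185.44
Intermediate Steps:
R(G) = 8 (R(G) = 4 - 1*(-4) = 4 + 4 = 8)
X = 3
j = -12
u = 16 (u = (2*1)*8 = 2*8 = 16)
u*j + √(-31 + 74) = 16*(-12) + √(-31 + 74) = -192 + √43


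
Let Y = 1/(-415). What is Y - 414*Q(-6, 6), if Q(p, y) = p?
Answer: 1030859/415 ≈ 2484.0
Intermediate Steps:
Y = -1/415 ≈ -0.0024096
Y - 414*Q(-6, 6) = -1/415 - 414*(-6) = -1/415 + 2484 = 1030859/415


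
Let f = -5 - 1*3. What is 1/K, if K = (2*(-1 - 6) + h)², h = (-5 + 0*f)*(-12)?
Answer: 1/2116 ≈ 0.00047259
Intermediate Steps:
f = -8 (f = -5 - 3 = -8)
h = 60 (h = (-5 + 0*(-8))*(-12) = (-5 + 0)*(-12) = -5*(-12) = 60)
K = 2116 (K = (2*(-1 - 6) + 60)² = (2*(-7) + 60)² = (-14 + 60)² = 46² = 2116)
1/K = 1/2116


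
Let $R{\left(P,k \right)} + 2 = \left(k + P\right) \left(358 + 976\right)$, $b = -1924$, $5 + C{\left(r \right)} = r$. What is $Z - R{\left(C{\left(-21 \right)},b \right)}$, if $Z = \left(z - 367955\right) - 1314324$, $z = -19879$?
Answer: $899144$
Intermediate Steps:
$C{\left(r \right)} = -5 + r$
$R{\left(P,k \right)} = -2 + 1334 P + 1334 k$ ($R{\left(P,k \right)} = -2 + \left(k + P\right) \left(358 + 976\right) = -2 + \left(P + k\right) 1334 = -2 + \left(1334 P + 1334 k\right) = -2 + 1334 P + 1334 k$)
$Z = -1702158$ ($Z = \left(-19879 - 367955\right) - 1314324 = -387834 - 1314324 = -1702158$)
$Z - R{\left(C{\left(-21 \right)},b \right)} = -1702158 - \left(-2 + 1334 \left(-5 - 21\right) + 1334 \left(-1924\right)\right) = -1702158 - \left(-2 + 1334 \left(-26\right) - 2566616\right) = -1702158 - \left(-2 - 34684 - 2566616\right) = -1702158 - -2601302 = -1702158 + 2601302 = 899144$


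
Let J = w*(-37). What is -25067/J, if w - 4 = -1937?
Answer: -25067/71521 ≈ -0.35048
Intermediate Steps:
w = -1933 (w = 4 - 1937 = -1933)
J = 71521 (J = -1933*(-37) = 71521)
-25067/J = -25067/71521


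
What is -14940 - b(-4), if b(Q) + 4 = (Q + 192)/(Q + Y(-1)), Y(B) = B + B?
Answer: -44714/3 ≈ -14905.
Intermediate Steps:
Y(B) = 2*B
b(Q) = -4 + (192 + Q)/(-2 + Q) (b(Q) = -4 + (Q + 192)/(Q + 2*(-1)) = -4 + (192 + Q)/(Q - 2) = -4 + (192 + Q)/(-2 + Q))
-14940 - b(-4) = -14940 - (200 - 3*(-4))/(-2 - 4) = -14940 - (200 + 12)/(-6) = -14940 - (-1)*212/6 = -14940 - 1*(-106/3) = -14940 + 106/3 = -44714/3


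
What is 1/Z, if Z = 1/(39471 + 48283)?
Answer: 87754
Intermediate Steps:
Z = 1/87754 ≈ 1.1395e-5
1/Z = 1/(1/87754) = 87754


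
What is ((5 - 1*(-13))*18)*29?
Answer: 9396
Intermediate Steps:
((5 - 1*(-13))*18)*29 = ((5 + 13)*18)*29 = (18*18)*29 = 324*29 = 9396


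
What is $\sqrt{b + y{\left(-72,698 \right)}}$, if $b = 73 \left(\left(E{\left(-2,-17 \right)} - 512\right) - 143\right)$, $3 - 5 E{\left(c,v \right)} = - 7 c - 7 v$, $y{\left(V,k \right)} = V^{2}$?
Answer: $i \sqrt{44529} \approx 211.02 i$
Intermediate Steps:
$E{\left(c,v \right)} = \frac{3}{5} + \frac{7 c}{5} + \frac{7 v}{5}$ ($E{\left(c,v \right)} = \frac{3}{5} - \frac{- 7 c - 7 v}{5} = \frac{3}{5} + \left(\frac{7 c}{5} + \frac{7 v}{5}\right) = \frac{3}{5} + \frac{7 c}{5} + \frac{7 v}{5}$)
$b = -49713$ ($b = 73 \left(\left(\left(\frac{3}{5} + \frac{7}{5} \left(-2\right) + \frac{7}{5} \left(-17\right)\right) - 512\right) - 143\right) = 73 \left(\left(\left(\frac{3}{5} - \frac{14}{5} - \frac{119}{5}\right) - 512\right) - 143\right) = 73 \left(\left(-26 - 512\right) - 143\right) = 73 \left(-538 - 143\right) = 73 \left(-681\right) = -49713$)
$\sqrt{b + y{\left(-72,698 \right)}} = \sqrt{-49713 + \left(-72\right)^{2}} = \sqrt{-49713 + 5184} = \sqrt{-44529} = i \sqrt{44529}$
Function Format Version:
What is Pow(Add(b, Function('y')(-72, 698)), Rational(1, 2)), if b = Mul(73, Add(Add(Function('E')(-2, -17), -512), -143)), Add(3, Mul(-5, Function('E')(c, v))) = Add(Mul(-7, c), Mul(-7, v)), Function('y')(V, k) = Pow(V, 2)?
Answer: Mul(I, Pow(44529, Rational(1, 2))) ≈ Mul(211.02, I)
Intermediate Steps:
Function('E')(c, v) = Add(Rational(3, 5), Mul(Rational(7, 5), c), Mul(Rational(7, 5), v)) (Function('E')(c, v) = Add(Rational(3, 5), Mul(Rational(-1, 5), Add(Mul(-7, c), Mul(-7, v)))) = Add(Rational(3, 5), Add(Mul(Rational(7, 5), c), Mul(Rational(7, 5), v))) = Add(Rational(3, 5), Mul(Rational(7, 5), c), Mul(Rational(7, 5), v)))
b = -49713 (b = Mul(73, Add(Add(Add(Rational(3, 5), Mul(Rational(7, 5), -2), Mul(Rational(7, 5), -17)), -512), -143)) = Mul(73, Add(Add(Add(Rational(3, 5), Rational(-14, 5), Rational(-119, 5)), -512), -143)) = Mul(73, Add(Add(-26, -512), -143)) = Mul(73, Add(-538, -143)) = Mul(73, -681) = -49713)
Pow(Add(b, Function('y')(-72, 698)), Rational(1, 2)) = Pow(Add(-49713, Pow(-72, 2)), Rational(1, 2)) = Pow(Add(-49713, 5184), Rational(1, 2)) = Pow(-44529, Rational(1, 2)) = Mul(I, Pow(44529, Rational(1, 2)))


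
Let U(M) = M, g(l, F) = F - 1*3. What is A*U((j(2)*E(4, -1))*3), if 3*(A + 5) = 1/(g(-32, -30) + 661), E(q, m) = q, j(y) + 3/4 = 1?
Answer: -9419/628 ≈ -14.998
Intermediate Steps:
j(y) = 1/4 (j(y) = -3/4 + 1 = 1/4)
g(l, F) = -3 + F (g(l, F) = F - 3 = -3 + F)
A = -9419/1884 (A = -5 + 1/(3*((-3 - 30) + 661)) = -5 + 1/(3*(-33 + 661)) = -5 + (1/3)/628 = -5 + (1/3)*(1/628) = -5 + 1/1884 = -9419/1884 ≈ -4.9995)
A*U((j(2)*E(4, -1))*3) = -9419*(1/4)*4*3/1884 = -9419*3/1884 = -9419/1884*3 = -9419/628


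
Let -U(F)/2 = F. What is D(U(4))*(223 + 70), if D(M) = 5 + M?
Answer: -879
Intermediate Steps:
U(F) = -2*F
D(U(4))*(223 + 70) = (5 - 2*4)*(223 + 70) = (5 - 8)*293 = -3*293 = -879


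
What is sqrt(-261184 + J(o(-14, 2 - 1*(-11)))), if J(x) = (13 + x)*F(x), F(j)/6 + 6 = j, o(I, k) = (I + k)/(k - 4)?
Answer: 2*I*sqrt(5298546)/9 ≈ 511.52*I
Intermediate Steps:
o(I, k) = (I + k)/(-4 + k)
F(j) = -36 + 6*j
J(x) = (-36 + 6*x)*(13 + x) (J(x) = (13 + x)*(-36 + 6*x) = (-36 + 6*x)*(13 + x))
sqrt(-261184 + J(o(-14, 2 - 1*(-11)))) = sqrt(-261184 + 6*(-6 + (-14 + (2 - 1*(-11)))/(-4 + (2 - 1*(-11))))*(13 + (-14 + (2 - 1*(-11)))/(-4 + (2 - 1*(-11))))) = sqrt(-261184 + 6*(-6 + (-14 + (2 + 11))/(-4 + (2 + 11)))*(13 + (-14 + (2 + 11))/(-4 + (2 + 11)))) = sqrt(-261184 + 6*(-6 + (-14 + 13)/(-4 + 13))*(13 + (-14 + 13)/(-4 + 13))) = sqrt(-261184 + 6*(-6 - 1/9)*(13 - 1/9)) = sqrt(-261184 + 6*(-55/9)*(116/9)) = sqrt(-261184 - 12760/27) = sqrt(-7064728/27) = 2*I*sqrt(5298546)/9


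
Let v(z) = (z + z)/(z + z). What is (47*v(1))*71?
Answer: 3337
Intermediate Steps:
v(z) = 1 (v(z) = (2*z)/((2*z)) = (2*z)*(1/(2*z)) = 1)
(47*v(1))*71 = (47*1)*71 = 47*71 = 3337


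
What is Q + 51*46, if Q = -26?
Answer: 2320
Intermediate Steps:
Q + 51*46 = -26 + 51*46 = -26 + 2346 = 2320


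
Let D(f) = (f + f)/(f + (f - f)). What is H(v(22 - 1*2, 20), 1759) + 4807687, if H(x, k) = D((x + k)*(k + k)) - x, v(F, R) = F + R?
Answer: 4807649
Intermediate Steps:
D(f) = 2 (D(f) = (2*f)/(f + 0) = (2*f)/f = 2)
H(x, k) = 2 - x
H(v(22 - 1*2, 20), 1759) + 4807687 = (2 - ((22 - 1*2) + 20)) + 4807687 = (2 - ((22 - 2) + 20)) + 4807687 = (2 - (20 + 20)) + 4807687 = (2 - 1*40) + 4807687 = (2 - 40) + 4807687 = -38 + 4807687 = 4807649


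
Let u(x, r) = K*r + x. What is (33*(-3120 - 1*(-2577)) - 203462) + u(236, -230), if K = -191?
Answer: -177215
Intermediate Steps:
u(x, r) = x - 191*r (u(x, r) = -191*r + x = x - 191*r)
(33*(-3120 - 1*(-2577)) - 203462) + u(236, -230) = (33*(-3120 - 1*(-2577)) - 203462) + (236 - 191*(-230)) = (33*(-3120 + 2577) - 203462) + (236 + 43930) = (33*(-543) - 203462) + 44166 = (-17919 - 203462) + 44166 = -221381 + 44166 = -177215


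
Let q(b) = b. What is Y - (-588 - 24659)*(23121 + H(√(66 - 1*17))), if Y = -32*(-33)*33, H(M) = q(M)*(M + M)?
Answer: 586244941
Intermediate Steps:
H(M) = 2*M² (H(M) = M*(M + M) = M*(2*M) = 2*M²)
Y = 34848 (Y = 1056*33 = 34848)
Y - (-588 - 24659)*(23121 + H(√(66 - 1*17))) = 34848 - (-588 - 24659)*(23121 + 2*(√(66 - 1*17))²) = 34848 - (-25247)*(23121 + 2*(√(66 - 17))²) = 34848 - (-25247)*(23121 + 2*(√49)²) = 34848 - (-25247)*(23121 + 2*7²) = 34848 - (-25247)*(23121 + 2*49) = 34848 - (-25247)*(23121 + 98) = 34848 - (-25247)*23219 = 34848 - 1*(-586210093) = 34848 + 586210093 = 586244941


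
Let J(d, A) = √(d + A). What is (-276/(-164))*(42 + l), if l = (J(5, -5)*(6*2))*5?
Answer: 2898/41 ≈ 70.683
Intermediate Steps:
J(d, A) = √(A + d)
l = 0 (l = (√(-5 + 5)*(6*2))*5 = (√0*12)*5 = (0*12)*5 = 0*5 = 0)
(-276/(-164))*(42 + l) = (-276/(-164))*(42 + 0) = -276*(-1/164)*42 = (69/41)*42 = 2898/41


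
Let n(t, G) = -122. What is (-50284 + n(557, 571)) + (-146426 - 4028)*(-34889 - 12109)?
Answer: 7070986686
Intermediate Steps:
(-50284 + n(557, 571)) + (-146426 - 4028)*(-34889 - 12109) = (-50284 - 122) + (-146426 - 4028)*(-34889 - 12109) = -50406 - 150454*(-46998) = -50406 + 7071037092 = 7070986686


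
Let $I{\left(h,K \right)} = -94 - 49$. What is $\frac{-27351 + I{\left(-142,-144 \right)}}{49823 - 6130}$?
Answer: $- \frac{27494}{43693} \approx -0.62925$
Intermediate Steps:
$I{\left(h,K \right)} = -143$
$\frac{-27351 + I{\left(-142,-144 \right)}}{49823 - 6130} = \frac{-27351 - 143}{49823 - 6130} = - \frac{27494}{43693}$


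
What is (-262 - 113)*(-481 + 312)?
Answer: 63375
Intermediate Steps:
(-262 - 113)*(-481 + 312) = -375*(-169) = 63375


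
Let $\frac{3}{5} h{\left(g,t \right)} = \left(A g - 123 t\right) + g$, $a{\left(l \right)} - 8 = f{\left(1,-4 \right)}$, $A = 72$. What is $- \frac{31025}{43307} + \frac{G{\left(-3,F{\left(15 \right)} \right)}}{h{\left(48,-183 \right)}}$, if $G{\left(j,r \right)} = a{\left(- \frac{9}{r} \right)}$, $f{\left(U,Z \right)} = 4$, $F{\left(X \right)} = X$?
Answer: $- \frac{1344569191}{1877574985} \approx -0.71612$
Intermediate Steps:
$a{\left(l \right)} = 12$ ($a{\left(l \right)} = 8 + 4 = 12$)
$G{\left(j,r \right)} = 12$
$h{\left(g,t \right)} = - 205 t + \frac{365 g}{3}$ ($h{\left(g,t \right)} = \frac{5 \left(\left(72 g - 123 t\right) + g\right)}{3} = \frac{5 \left(\left(- 123 t + 72 g\right) + g\right)}{3} = \frac{5 \left(- 123 t + 73 g\right)}{3} = - 205 t + \frac{365 g}{3}$)
$- \frac{31025}{43307} + \frac{G{\left(-3,F{\left(15 \right)} \right)}}{h{\left(48,-183 \right)}} = - \frac{31025}{43307} + \frac{12}{\left(-205\right) \left(-183\right) + \frac{365}{3} \cdot 48} = \left(-31025\right) \frac{1}{43307} + \frac{12}{37515 + 5840} = - \frac{31025}{43307} + \frac{12}{43355} = - \frac{1344569191}{1877574985}$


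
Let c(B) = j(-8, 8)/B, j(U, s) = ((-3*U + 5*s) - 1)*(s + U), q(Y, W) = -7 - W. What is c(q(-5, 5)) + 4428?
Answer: 4428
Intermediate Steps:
j(U, s) = (U + s)*(-1 - 3*U + 5*s) (j(U, s) = (-1 - 3*U + 5*s)*(U + s) = (U + s)*(-1 - 3*U + 5*s))
c(B) = 0 (c(B) = (-1*(-8) - 1*8 - 3*(-8)**2 + 5*8**2 + 2*(-8)*8)/B = (8 - 8 - 3*64 + 5*64 - 128)/B = (8 - 8 - 192 + 320 - 128)/B = 0/B = 0)
c(q(-5, 5)) + 4428 = 0 + 4428 = 4428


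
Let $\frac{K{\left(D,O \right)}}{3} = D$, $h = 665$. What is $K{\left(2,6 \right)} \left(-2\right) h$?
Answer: $-7980$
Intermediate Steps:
$K{\left(D,O \right)} = 3 D$
$K{\left(2,6 \right)} \left(-2\right) h = 3 \cdot 2 \left(-2\right) 665 = 6 \left(-2\right) 665 = \left(-12\right) 665 = -7980$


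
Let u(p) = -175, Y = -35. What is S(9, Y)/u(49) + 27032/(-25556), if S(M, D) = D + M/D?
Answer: -33508724/39132625 ≈ -0.85629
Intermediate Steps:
S(M, D) = D + M/D
S(9, Y)/u(49) + 27032/(-25556) = (-35 + 9/(-35))/(-175) + 27032/(-25556) = (-35 + 9*(-1/35))*(-1/175) + 27032*(-1/25556) = (-35 - 9/35)*(-1/175) - 6758/6389 = -1234/35*(-1/175) - 6758/6389 = 1234/6125 - 6758/6389 = -33508724/39132625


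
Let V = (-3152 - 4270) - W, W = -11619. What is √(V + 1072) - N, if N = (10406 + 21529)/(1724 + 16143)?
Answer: -31935/17867 + √5269 ≈ 70.801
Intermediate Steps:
N = 31935/17867 ≈ 1.7874
V = 4197 (V = (-3152 - 4270) - 1*(-11619) = -7422 + 11619 = 4197)
√(V + 1072) - N = √(4197 + 1072) - 1*31935/17867 = √5269 - 31935/17867 = -31935/17867 + √5269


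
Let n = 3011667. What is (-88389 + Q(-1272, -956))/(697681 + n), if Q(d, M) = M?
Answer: -89345/3709348 ≈ -0.024086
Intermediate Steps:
(-88389 + Q(-1272, -956))/(697681 + n) = (-88389 - 956)/(697681 + 3011667) = -89345/3709348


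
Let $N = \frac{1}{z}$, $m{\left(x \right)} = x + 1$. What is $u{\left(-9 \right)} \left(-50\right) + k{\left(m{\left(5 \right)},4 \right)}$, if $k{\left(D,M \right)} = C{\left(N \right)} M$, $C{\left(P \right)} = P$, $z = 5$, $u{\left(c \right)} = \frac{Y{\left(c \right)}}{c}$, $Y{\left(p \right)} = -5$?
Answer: $- \frac{1214}{45} \approx -26.978$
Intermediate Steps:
$u{\left(c \right)} = - \frac{5}{c}$
$m{\left(x \right)} = 1 + x$
$N = \frac{1}{5} \approx 0.2$
$k{\left(D,M \right)} = \frac{M}{5}$
$u{\left(-9 \right)} \left(-50\right) + k{\left(m{\left(5 \right)},4 \right)} = - \frac{5}{-9} \left(-50\right) + \frac{1}{5} \cdot 4 = \left(-5\right) \left(- \frac{1}{9}\right) \left(-50\right) + \frac{4}{5} = \frac{5}{9} \left(-50\right) + \frac{4}{5} = - \frac{250}{9} + \frac{4}{5} = - \frac{1214}{45}$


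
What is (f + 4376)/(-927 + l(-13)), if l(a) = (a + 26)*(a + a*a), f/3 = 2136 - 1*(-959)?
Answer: 13661/1101 ≈ 12.408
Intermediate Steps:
f = 9285 (f = 3*(2136 - 1*(-959)) = 3*(2136 + 959) = 3*3095 = 9285)
l(a) = (26 + a)*(a + a²)
(f + 4376)/(-927 + l(-13)) = (9285 + 4376)/(-927 - 13*(26 + (-13)² + 27*(-13))) = 13661/(-927 - 13*(26 + 169 - 351)) = 13661/(-927 - 13*(-156)) = 13661/(-927 + 2028) = 13661/1101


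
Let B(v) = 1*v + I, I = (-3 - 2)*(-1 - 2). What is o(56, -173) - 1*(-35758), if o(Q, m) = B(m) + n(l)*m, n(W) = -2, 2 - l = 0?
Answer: 35946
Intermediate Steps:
l = 2 (l = 2 - 1*0 = 2 + 0 = 2)
I = 15 (I = -5*(-3) = 15)
B(v) = 15 + v (B(v) = 1*v + 15 = v + 15 = 15 + v)
o(Q, m) = 15 - m (o(Q, m) = (15 + m) - 2*m = 15 - m)
o(56, -173) - 1*(-35758) = (15 - 1*(-173)) - 1*(-35758) = (15 + 173) + 35758 = 188 + 35758 = 35946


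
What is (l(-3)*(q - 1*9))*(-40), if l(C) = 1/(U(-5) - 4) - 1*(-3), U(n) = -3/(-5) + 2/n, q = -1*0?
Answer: 18720/19 ≈ 985.26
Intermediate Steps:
q = 0
U(n) = 3/5 + 2/n (U(n) = -3*(-1/5) + 2/n = 3/5 + 2/n)
l(C) = 52/19 (l(C) = 1/((3/5 + 2/(-5)) - 4) - 1*(-3) = 1/((3/5 + 2*(-1/5)) - 4) + 3 = 1/((3/5 - 2/5) - 4) + 3 = 1/(1/5 - 4) + 3 = 1/(-19/5) + 3 = -5/19 + 3 = 52/19)
(l(-3)*(q - 1*9))*(-40) = (52*(0 - 1*9)/19)*(-40) = (52*(0 - 9)/19)*(-40) = ((52/19)*(-9))*(-40) = -468/19*(-40) = 18720/19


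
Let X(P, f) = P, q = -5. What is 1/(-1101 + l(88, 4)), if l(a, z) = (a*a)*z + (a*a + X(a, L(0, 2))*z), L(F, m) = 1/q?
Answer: 1/37971 ≈ 2.6336e-5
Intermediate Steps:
L(F, m) = -1/5 (L(F, m) = 1/(-5) = -1/5)
l(a, z) = a**2 + a*z + z*a**2 (l(a, z) = (a*a)*z + (a*a + a*z) = a**2*z + (a**2 + a*z) = z*a**2 + (a**2 + a*z) = a**2 + a*z + z*a**2)
1/(-1101 + l(88, 4)) = 1/(-1101 + 88*(88 + 4 + 88*4)) = 1/(-1101 + 88*(88 + 4 + 352)) = 1/(-1101 + 88*444) = 1/(-1101 + 39072) = 1/37971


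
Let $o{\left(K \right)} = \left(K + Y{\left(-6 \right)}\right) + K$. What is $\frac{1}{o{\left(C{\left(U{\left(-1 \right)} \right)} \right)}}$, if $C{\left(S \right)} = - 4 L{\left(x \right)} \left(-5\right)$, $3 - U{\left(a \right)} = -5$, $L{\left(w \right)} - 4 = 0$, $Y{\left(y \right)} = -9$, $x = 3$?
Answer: $\frac{1}{151} \approx 0.0066225$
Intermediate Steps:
$L{\left(w \right)} = 4$ ($L{\left(w \right)} = 4 + 0 = 4$)
$U{\left(a \right)} = 8$ ($U{\left(a \right)} = 3 - -5 = 3 + 5 = 8$)
$C{\left(S \right)} = 80$ ($C{\left(S \right)} = \left(-4\right) 4 \left(-5\right) = \left(-16\right) \left(-5\right) = 80$)
$o{\left(K \right)} = -9 + 2 K$ ($o{\left(K \right)} = \left(K - 9\right) + K = \left(-9 + K\right) + K = -9 + 2 K$)
$\frac{1}{o{\left(C{\left(U{\left(-1 \right)} \right)} \right)}} = \frac{1}{-9 + 2 \cdot 80} = \frac{1}{-9 + 160} = \frac{1}{151}$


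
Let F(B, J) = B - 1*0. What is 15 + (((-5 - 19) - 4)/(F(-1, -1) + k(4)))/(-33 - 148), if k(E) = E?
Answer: 8173/543 ≈ 15.052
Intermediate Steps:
F(B, J) = B (F(B, J) = B + 0 = B)
15 + (((-5 - 19) - 4)/(F(-1, -1) + k(4)))/(-33 - 148) = 15 + (((-5 - 19) - 4)/(-1 + 4))/(-33 - 148) = 15 + ((-24 - 4)/3)/(-181) = 15 - (-28)/(181*3) = 15 - 1/181*(-28/3) = 15 + 28/543 = 8173/543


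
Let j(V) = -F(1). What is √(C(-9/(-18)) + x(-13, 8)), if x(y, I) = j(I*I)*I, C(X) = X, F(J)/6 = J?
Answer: I*√190/2 ≈ 6.892*I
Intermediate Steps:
F(J) = 6*J
j(V) = -6
x(y, I) = -6*I
√(C(-9/(-18)) + x(-13, 8)) = √(-9/(-18) - 6*8) = √(-9*(-1/18) - 48) = √(½ - 48) = √(-95/2) = I*√190/2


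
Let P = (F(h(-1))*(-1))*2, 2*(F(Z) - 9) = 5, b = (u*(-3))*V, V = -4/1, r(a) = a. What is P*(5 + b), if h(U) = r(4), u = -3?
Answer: 713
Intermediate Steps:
h(U) = 4
V = -4 (V = -4*1 = -4)
b = -36 (b = -3*(-3)*(-4) = 9*(-4) = -36)
F(Z) = 23/2 (F(Z) = 9 + (1/2)*5 = 9 + 5/2 = 23/2)
P = -23 (P = ((23/2)*(-1))*2 = -23/2*2 = -23)
P*(5 + b) = -23*(5 - 36) = -23*(-31) = 713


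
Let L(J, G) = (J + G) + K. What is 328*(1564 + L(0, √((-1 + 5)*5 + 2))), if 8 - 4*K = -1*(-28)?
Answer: 511352 + 328*√22 ≈ 5.1289e+5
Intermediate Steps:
K = -5 (K = 2 - (-1)*(-28)/4 = 2 - ¼*28 = 2 - 7 = -5)
L(J, G) = -5 + G + J (L(J, G) = (J + G) - 5 = (G + J) - 5 = -5 + G + J)
328*(1564 + L(0, √((-1 + 5)*5 + 2))) = 328*(1564 + (-5 + √((-1 + 5)*5 + 2) + 0)) = 328*(1564 + (-5 + √(4*5 + 2) + 0)) = 328*(1564 + (-5 + √(20 + 2) + 0)) = 328*(1564 + (-5 + √22 + 0)) = 328*(1564 + (-5 + √22)) = 328*(1559 + √22) = 511352 + 328*√22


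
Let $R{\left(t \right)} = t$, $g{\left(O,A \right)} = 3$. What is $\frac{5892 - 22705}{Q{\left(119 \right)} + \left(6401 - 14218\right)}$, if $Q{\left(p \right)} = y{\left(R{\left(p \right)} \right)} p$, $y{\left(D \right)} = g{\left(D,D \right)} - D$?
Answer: $\frac{16813}{21621} \approx 0.77762$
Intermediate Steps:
$y{\left(D \right)} = 3 - D$
$Q{\left(p \right)} = p \left(3 - p\right)$ ($Q{\left(p \right)} = \left(3 - p\right) p = p \left(3 - p\right)$)
$\frac{5892 - 22705}{Q{\left(119 \right)} + \left(6401 - 14218\right)} = \frac{5892 - 22705}{119 \left(3 - 119\right) + \left(6401 - 14218\right)} = - \frac{16813}{119 \left(3 - 119\right) - 7817} = - \frac{16813}{119 \left(-116\right) - 7817} = - \frac{16813}{-13804 - 7817} = - \frac{16813}{-21621} = \left(-16813\right) \left(- \frac{1}{21621}\right) = \frac{16813}{21621}$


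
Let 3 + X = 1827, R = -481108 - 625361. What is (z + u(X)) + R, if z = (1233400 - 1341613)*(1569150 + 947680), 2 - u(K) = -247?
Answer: -272354831010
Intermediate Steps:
R = -1106469
X = 1824 (X = -3 + 1827 = 1824)
u(K) = 249 (u(K) = 2 - 1*(-247) = 2 + 247 = 249)
z = -272353724790 (z = -108213*2516830 = -272353724790)
(z + u(X)) + R = (-272353724790 + 249) - 1106469 = -272353724541 - 1106469 = -272354831010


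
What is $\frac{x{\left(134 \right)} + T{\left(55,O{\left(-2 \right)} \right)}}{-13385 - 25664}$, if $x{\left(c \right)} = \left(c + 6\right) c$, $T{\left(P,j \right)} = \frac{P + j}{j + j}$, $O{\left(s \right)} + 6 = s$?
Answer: $- \frac{300113}{624784} \approx -0.48035$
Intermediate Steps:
$O{\left(s \right)} = -6 + s$
$T{\left(P,j \right)} = \frac{P + j}{2 j}$
$x{\left(c \right)} = c \left(6 + c\right)$ ($x{\left(c \right)} = \left(6 + c\right) c = c \left(6 + c\right)$)
$\frac{x{\left(134 \right)} + T{\left(55,O{\left(-2 \right)} \right)}}{-13385 - 25664} = \frac{134 \left(6 + 134\right) + \frac{55 - 8}{2 \left(-6 - 2\right)}}{-13385 - 25664} = \frac{134 \cdot 140 + \frac{55 - 8}{2 \left(-8\right)}}{-39049} = \left(18760 + \frac{1}{2} \left(- \frac{1}{8}\right) 47\right) \left(- \frac{1}{39049}\right) = \left(18760 - \frac{47}{16}\right) \left(- \frac{1}{39049}\right) = \frac{300113}{16} \left(- \frac{1}{39049}\right) = - \frac{300113}{624784}$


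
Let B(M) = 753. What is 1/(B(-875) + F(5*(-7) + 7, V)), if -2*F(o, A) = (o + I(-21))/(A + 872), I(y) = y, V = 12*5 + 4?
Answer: 1872/1409665 ≈ 0.0013280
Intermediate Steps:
V = 64 (V = 60 + 4 = 64)
F(o, A) = -(-21 + o)/(2*(872 + A)) (F(o, A) = -(o - 21)/(2*(A + 872)) = -(-21 + o)/(2*(872 + A)))
1/(B(-875) + F(5*(-7) + 7, V)) = 1/(753 + (21 - (5*(-7) + 7))/(2*(872 + 64))) = 1/(753 + (½)*(21 - (-35 + 7))/936) = 1/(753 + (½)*(1/936)*(21 - 1*(-28))) = 1/(753 + (½)*(1/936)*(21 + 28)) = 1/(753 + (½)*(1/936)*49) = 1/(753 + 49/1872) = 1/(1409665/1872) = 1872/1409665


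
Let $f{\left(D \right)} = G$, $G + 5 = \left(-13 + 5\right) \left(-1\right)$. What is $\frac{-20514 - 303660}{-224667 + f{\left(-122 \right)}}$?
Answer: $\frac{54029}{37444} \approx 1.4429$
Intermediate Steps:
$G = 3$ ($G = -5 + \left(-13 + 5\right) \left(-1\right) = -5 - -8 = -5 + 8 = 3$)
$f{\left(D \right)} = 3$
$\frac{-20514 - 303660}{-224667 + f{\left(-122 \right)}} = \frac{-20514 - 303660}{-224667 + 3} = - \frac{324174}{-224664} = \left(-324174\right) \left(- \frac{1}{224664}\right) = \frac{54029}{37444}$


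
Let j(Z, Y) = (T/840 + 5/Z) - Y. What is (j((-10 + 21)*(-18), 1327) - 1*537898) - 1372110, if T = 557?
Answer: -52982188519/27720 ≈ -1.9113e+6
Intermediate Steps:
j(Z, Y) = 557/840 - Y + 5/Z (j(Z, Y) = (557/840 + 5/Z) - Y = 557/840 - Y + 5/Z)
(j((-10 + 21)*(-18), 1327) - 1*537898) - 1372110 = ((557/840 - 1*1327 + 5/(((-10 + 21)*(-18)))) - 1*537898) - 1372110 = ((557/840 - 1327 + 5/((11*(-18)))) - 537898) - 1372110 = ((557/840 - 1327 + 5/(-198)) - 537898) - 1372110 = ((557/840 - 1327 + 5*(-1/198)) - 537898) - 1372110 = ((557/840 - 1327 - 5/198) - 537898) - 1372110 = (-36766759/27720 - 537898) - 1372110 = -14947299319/27720 - 1372110 = -52982188519/27720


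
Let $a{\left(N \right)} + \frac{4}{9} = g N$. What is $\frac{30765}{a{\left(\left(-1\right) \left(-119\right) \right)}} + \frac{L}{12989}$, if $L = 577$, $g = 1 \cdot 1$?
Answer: $\frac{3597074924}{13859263} \approx 259.54$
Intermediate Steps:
$g = 1$
$a{\left(N \right)} = - \frac{4}{9} + N$ ($a{\left(N \right)} = - \frac{4}{9} + 1 N = - \frac{4}{9} + N$)
$\frac{30765}{a{\left(\left(-1\right) \left(-119\right) \right)}} + \frac{L}{12989} = \frac{30765}{- \frac{4}{9} - -119} + \frac{577}{12989} = \frac{30765}{- \frac{4}{9} + 119} + 577 \cdot \frac{1}{12989} = \frac{30765}{\frac{1067}{9}} + \frac{577}{12989} = 30765 \cdot \frac{9}{1067} + \frac{577}{12989} = \frac{276885}{1067} + \frac{577}{12989} = \frac{3597074924}{13859263}$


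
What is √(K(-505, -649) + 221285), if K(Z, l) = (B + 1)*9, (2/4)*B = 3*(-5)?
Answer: 4*√13814 ≈ 470.13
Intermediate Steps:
B = -30 (B = 2*(3*(-5)) = 2*(-15) = -30)
K(Z, l) = -261 (K(Z, l) = (-30 + 1)*9 = -29*9 = -261)
√(K(-505, -649) + 221285) = √(-261 + 221285) = √221024 = 4*√13814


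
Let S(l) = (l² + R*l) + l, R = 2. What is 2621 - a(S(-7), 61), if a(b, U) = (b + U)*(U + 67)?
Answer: -8771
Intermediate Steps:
S(l) = l² + 3*l (S(l) = (l² + 2*l) + l = l² + 3*l)
a(b, U) = (67 + U)*(U + b) (a(b, U) = (U + b)*(67 + U) = (67 + U)*(U + b))
2621 - a(S(-7), 61) = 2621 - (61² + 67*61 + 67*(-7*(3 - 7)) + 61*(-7*(3 - 7))) = 2621 - (3721 + 4087 + 67*(-7*(-4)) + 61*(-7*(-4))) = 2621 - (3721 + 4087 + 67*28 + 61*28) = 2621 - (3721 + 4087 + 1876 + 1708) = 2621 - 1*11392 = 2621 - 11392 = -8771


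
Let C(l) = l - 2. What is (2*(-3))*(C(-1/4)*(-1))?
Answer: -27/2 ≈ -13.500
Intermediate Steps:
C(l) = -2 + l
(2*(-3))*(C(-1/4)*(-1)) = (2*(-3))*((-2 - 1/4)*(-1)) = -6*(-2 - 1*1/4)*(-1) = -6*(-2 - 1/4)*(-1) = -(-27)*(-1)/2 = -6*9/4 = -27/2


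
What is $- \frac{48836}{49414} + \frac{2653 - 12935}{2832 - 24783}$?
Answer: $- \frac{281962144}{542343357} \approx -0.5199$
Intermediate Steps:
$- \frac{48836}{49414} + \frac{2653 - 12935}{2832 - 24783} = \left(-48836\right) \frac{1}{49414} - \frac{10282}{-21951} = - \frac{24418}{24707} - - \frac{10282}{21951} = - \frac{24418}{24707} + \frac{10282}{21951} = - \frac{281962144}{542343357}$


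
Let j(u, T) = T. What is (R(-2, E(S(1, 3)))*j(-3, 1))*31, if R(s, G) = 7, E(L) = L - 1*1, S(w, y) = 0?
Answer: 217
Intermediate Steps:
E(L) = -1 + L (E(L) = L - 1 = -1 + L)
(R(-2, E(S(1, 3)))*j(-3, 1))*31 = (7*1)*31 = 7*31 = 217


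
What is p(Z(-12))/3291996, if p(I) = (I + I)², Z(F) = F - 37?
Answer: 2401/822999 ≈ 0.0029174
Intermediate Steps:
Z(F) = -37 + F
p(I) = 4*I² (p(I) = (2*I)² = 4*I²)
p(Z(-12))/3291996 = (4*(-37 - 12)²)/3291996 = (4*(-49)²)*(1/3291996) = (4*2401)*(1/3291996) = 9604*(1/3291996) = 2401/822999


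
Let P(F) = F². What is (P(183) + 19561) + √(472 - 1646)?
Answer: 53050 + I*√1174 ≈ 53050.0 + 34.264*I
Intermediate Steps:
(P(183) + 19561) + √(472 - 1646) = (183² + 19561) + √(472 - 1646) = (33489 + 19561) + √(-1174) = 53050 + I*√1174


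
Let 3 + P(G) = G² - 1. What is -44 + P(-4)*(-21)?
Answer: -296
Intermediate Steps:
P(G) = -4 + G² (P(G) = -3 + (G² - 1) = -3 + (-1 + G²) = -4 + G²)
-44 + P(-4)*(-21) = -44 + (-4 + (-4)²)*(-21) = -44 + (-4 + 16)*(-21) = -44 + 12*(-21) = -44 - 252 = -296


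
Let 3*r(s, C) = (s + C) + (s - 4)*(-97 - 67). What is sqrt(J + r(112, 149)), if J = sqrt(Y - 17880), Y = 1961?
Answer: sqrt(-5817 + I*sqrt(15919)) ≈ 0.8271 + 76.274*I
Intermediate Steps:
J = I*sqrt(15919) (J = sqrt(1961 - 17880) = sqrt(-15919) = I*sqrt(15919) ≈ 126.17*I)
r(s, C) = 656/3 - 163*s/3 + C/3 (r(s, C) = ((s + C) + (s - 4)*(-97 - 67))/3 = ((C + s) + (-4 + s)*(-164))/3 = ((C + s) + (656 - 164*s))/3 = (656 + C - 163*s)/3 = 656/3 - 163*s/3 + C/3)
sqrt(J + r(112, 149)) = sqrt(I*sqrt(15919) + (656/3 - 163/3*112 + (1/3)*149)) = sqrt(I*sqrt(15919) + (656/3 - 18256/3 + 149/3)) = sqrt(I*sqrt(15919) - 5817) = sqrt(-5817 + I*sqrt(15919))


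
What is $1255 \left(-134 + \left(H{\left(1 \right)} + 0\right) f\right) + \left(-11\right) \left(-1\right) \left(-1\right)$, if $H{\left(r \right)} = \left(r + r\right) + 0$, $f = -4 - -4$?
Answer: $-168181$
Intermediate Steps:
$f = 0$ ($f = -4 + 4 = 0$)
$H{\left(r \right)} = 2 r$ ($H{\left(r \right)} = 2 r + 0 = 2 r$)
$1255 \left(-134 + \left(H{\left(1 \right)} + 0\right) f\right) + \left(-11\right) \left(-1\right) \left(-1\right) = 1255 \left(-134 + \left(2 \cdot 1 + 0\right) 0\right) + \left(-11\right) \left(-1\right) \left(-1\right) = 1255 \left(-134 + \left(2 + 0\right) 0\right) + 11 \left(-1\right) = 1255 \left(-134 + 2 \cdot 0\right) - 11 = 1255 \left(-134 + 0\right) - 11 = 1255 \left(-134\right) - 11 = -168170 - 11 = -168181$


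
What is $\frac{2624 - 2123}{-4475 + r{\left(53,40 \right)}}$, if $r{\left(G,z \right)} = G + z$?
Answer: $- \frac{501}{4382} \approx -0.11433$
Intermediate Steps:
$\frac{2624 - 2123}{-4475 + r{\left(53,40 \right)}} = \frac{2624 - 2123}{-4475 + \left(53 + 40\right)} = \frac{501}{-4475 + 93} = \frac{501}{-4382} = 501 \left(- \frac{1}{4382}\right) = - \frac{501}{4382}$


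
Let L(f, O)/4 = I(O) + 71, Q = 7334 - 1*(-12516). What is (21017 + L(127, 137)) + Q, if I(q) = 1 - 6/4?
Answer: 41149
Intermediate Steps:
Q = 19850 (Q = 7334 + 12516 = 19850)
I(q) = -½ (I(q) = 1 - 6/4 = 1 - 1*3/2 = 1 - 3/2 = -½)
L(f, O) = 282 (L(f, O) = 4*(-½ + 71) = 4*(141/2) = 282)
(21017 + L(127, 137)) + Q = (21017 + 282) + 19850 = 21299 + 19850 = 41149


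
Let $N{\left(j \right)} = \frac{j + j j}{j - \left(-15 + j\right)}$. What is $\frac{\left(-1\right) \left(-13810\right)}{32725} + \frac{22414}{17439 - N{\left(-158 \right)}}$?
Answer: $\frac{2854478048}{1549718555} \approx 1.8419$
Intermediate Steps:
$N{\left(j \right)} = \frac{j}{15} + \frac{j^{2}}{15}$ ($N{\left(j \right)} = \frac{j + j^{2}}{15} = \left(j + j^{2}\right) \frac{1}{15} = \frac{j}{15} + \frac{j^{2}}{15}$)
$\frac{\left(-1\right) \left(-13810\right)}{32725} + \frac{22414}{17439 - N{\left(-158 \right)}} = \frac{\left(-1\right) \left(-13810\right)}{32725} + \frac{22414}{17439 - \frac{1}{15} \left(-158\right) \left(1 - 158\right)} = 13810 \cdot \frac{1}{32725} + \frac{22414}{17439 - \frac{1}{15} \left(-158\right) \left(-157\right)} = \frac{2762}{6545} + \frac{22414}{17439 - \frac{24806}{15}} = \frac{2762}{6545} + \frac{22414}{\frac{236779}{15}} = \frac{2762}{6545} + 22414 \cdot \frac{15}{236779} = \frac{2762}{6545} + \frac{336210}{236779} = \frac{2854478048}{1549718555}$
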